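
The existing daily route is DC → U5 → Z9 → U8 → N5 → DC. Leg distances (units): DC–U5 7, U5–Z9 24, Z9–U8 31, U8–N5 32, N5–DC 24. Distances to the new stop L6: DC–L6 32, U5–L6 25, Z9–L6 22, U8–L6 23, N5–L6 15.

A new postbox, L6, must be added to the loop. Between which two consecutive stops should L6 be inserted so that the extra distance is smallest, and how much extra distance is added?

Insertion cost between consecutive stops i–j is d(i,L6) + d(L6,j) − d(i,j):
  between DC and U5: 32 + 25 − 7 = 50
  between U5 and Z9: 25 + 22 − 24 = 23
  between Z9 and U8: 22 + 23 − 31 = 14
  between U8 and N5: 23 + 15 − 32 = 6
  between N5 and DC: 15 + 32 − 24 = 23
Cheapest insertion is between U8 and N5, adding 6.
New total = 118 + 6 = 124.

Adding 6 by placing L6 on the U8–N5 leg.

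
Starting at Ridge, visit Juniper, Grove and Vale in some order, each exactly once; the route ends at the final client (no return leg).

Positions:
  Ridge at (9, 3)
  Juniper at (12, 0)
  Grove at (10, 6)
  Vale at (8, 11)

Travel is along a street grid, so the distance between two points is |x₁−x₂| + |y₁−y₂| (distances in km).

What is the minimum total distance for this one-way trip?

Shortest open route: 21 km.

There are 3! = 6 possible orderings.
Ridge - Juniper - Grove - Vale: 6+8+7 = 21
Ridge - Juniper - Vale - Grove: 6+15+7 = 28
Ridge - Grove - Juniper - Vale: 4+8+15 = 27
Ridge - Grove - Vale - Juniper: 4+7+15 = 26
Ridge - Vale - Juniper - Grove: 9+15+8 = 32
Ridge - Vale - Grove - Juniper: 9+7+8 = 24
The minimum is 21.
One shortest path: Ridge → Juniper → Grove → Vale.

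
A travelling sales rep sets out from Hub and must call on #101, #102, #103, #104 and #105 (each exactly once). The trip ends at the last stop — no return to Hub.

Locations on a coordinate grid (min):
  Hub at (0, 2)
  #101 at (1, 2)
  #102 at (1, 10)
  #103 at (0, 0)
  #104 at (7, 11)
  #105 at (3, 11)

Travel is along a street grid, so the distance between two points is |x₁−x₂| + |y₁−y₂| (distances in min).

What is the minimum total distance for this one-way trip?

There are 5! = 120 possible orderings.
Hub → #101 → #102 → #103 → #104 → #105: 1+8+11+18+4 = 42
Hub → #101 → #102 → #103 → #105 → #104: 1+8+11+14+4 = 38
Hub → #101 → #102 → #104 → #103 → #105: 1+8+7+18+14 = 48
Hub → #101 → #102 → #104 → #105 → #103: 1+8+7+4+14 = 34
Hub → #101 → #102 → #105 → #103 → #104: 1+8+3+14+18 = 44
Hub → #101 → #102 → #105 → #104 → #103: 1+8+3+4+18 = 34
Hub → #101 → #103 → #102 → #104 → #105: 1+3+11+7+4 = 26
Hub → #101 → #103 → #102 → #105 → #104: 1+3+11+3+4 = 22
Hub → #101 → #103 → #104 → #102 → #105: 1+3+18+7+3 = 32
Hub → #101 → #103 → #104 → #105 → #102: 1+3+18+4+3 = 29
Hub → #101 → #103 → #105 → #102 → #104: 1+3+14+3+7 = 28
Hub → #101 → #103 → #105 → #104 → #102: 1+3+14+4+7 = 29
Hub → #101 → #104 → #102 → #103 → #105: 1+15+7+11+14 = 48
Hub → #101 → #104 → #102 → #105 → #103: 1+15+7+3+14 = 40
… (106 more)
Hub → #103 → #101 → #102 → #105 → #104: 2+3+8+3+4 = 20  ← best
The minimum is 20.
One shortest path: Hub → #103 → #101 → #102 → #105 → #104.

20 min — the minimum one-way total.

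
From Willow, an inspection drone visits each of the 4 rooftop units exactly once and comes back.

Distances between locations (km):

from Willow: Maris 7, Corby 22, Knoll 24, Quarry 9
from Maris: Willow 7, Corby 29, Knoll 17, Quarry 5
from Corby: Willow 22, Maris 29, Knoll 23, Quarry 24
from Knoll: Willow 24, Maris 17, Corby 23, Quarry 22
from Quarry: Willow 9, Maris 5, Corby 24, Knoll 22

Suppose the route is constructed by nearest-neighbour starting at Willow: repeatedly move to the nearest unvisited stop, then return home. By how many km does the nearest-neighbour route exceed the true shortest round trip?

Willow: Maris=7, Quarry=9, Corby=22, Knoll=24 ⇒ Maris
Maris: Quarry=5, Knoll=17, Corby=29 ⇒ Quarry
Quarry: Knoll=22, Corby=24 ⇒ Knoll
Knoll: Corby=23 ⇒ Corby
NN route Willow → Maris → Quarry → Knoll → Corby → Willow costs 79.
Optimal: Willow → Corby → Knoll → Maris → Quarry → Willow costs 76 (by enumerating all 12 distinct tours).
Excess = 79 − 76 = 3.

3 km longer than the optimal tour.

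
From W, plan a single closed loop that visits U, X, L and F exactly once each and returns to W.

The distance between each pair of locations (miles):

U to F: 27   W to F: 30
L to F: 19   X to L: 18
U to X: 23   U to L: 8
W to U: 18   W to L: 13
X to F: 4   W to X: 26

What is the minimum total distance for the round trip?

With 4 stops there are 4!/2 = 12 distinct round trips (a route and its reverse cost the same).
W - U - X - L - F - W: 18+23+18+19+30 = 108
W - U - X - F - L - W: 18+23+4+19+13 = 77
W - U - L - X - F - W: 18+8+18+4+30 = 78
W - U - L - F - X - W: 18+8+19+4+26 = 75
W - U - F - X - L - W: 18+27+4+18+13 = 80
W - U - F - L - X - W: 18+27+19+18+26 = 108
W - X - U - L - F - W: 26+23+8+19+30 = 106
W - X - U - F - L - W: 26+23+27+19+13 = 108
W - X - L - U - F - W: 26+18+8+27+30 = 109
W - X - F - U - L - W: 26+4+27+8+13 = 78
W - L - U - X - F - W: 13+8+23+4+30 = 78
W - L - X - U - F - W: 13+18+23+27+30 = 111
The minimum is 75.
One optimal route: W → U → L → F → X → W (or its reverse).

Minimum total distance: 75 miles.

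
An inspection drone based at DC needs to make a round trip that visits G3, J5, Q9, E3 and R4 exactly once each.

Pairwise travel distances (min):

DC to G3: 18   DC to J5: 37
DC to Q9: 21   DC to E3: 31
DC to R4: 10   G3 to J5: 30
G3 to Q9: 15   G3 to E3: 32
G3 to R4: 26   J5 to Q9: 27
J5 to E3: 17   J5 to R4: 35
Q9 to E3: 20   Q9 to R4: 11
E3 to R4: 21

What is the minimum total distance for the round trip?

Minimum total distance: 106 min.

There are 60 distinct closed tours to check (reversals are equivalent).
DC-G3-J5-Q9-E3-R4-DC: 18+30+27+20+21+10 = 126
DC-G3-J5-Q9-R4-E3-DC: 18+30+27+11+21+31 = 138
DC-G3-J5-E3-Q9-R4-DC: 18+30+17+20+11+10 = 106
DC-G3-J5-E3-R4-Q9-DC: 18+30+17+21+11+21 = 118
DC-G3-J5-R4-Q9-E3-DC: 18+30+35+11+20+31 = 145
DC-G3-J5-R4-E3-Q9-DC: 18+30+35+21+20+21 = 145
DC-G3-Q9-J5-E3-R4-DC: 18+15+27+17+21+10 = 108
DC-G3-Q9-J5-R4-E3-DC: 18+15+27+35+21+31 = 147
DC-G3-Q9-E3-J5-R4-DC: 18+15+20+17+35+10 = 115
DC-G3-Q9-E3-R4-J5-DC: 18+15+20+21+35+37 = 146
DC-G3-Q9-R4-J5-E3-DC: 18+15+11+35+17+31 = 127
DC-G3-Q9-R4-E3-J5-DC: 18+15+11+21+17+37 = 119
DC-G3-E3-J5-Q9-R4-DC: 18+32+17+27+11+10 = 115
DC-G3-E3-J5-R4-Q9-DC: 18+32+17+35+11+21 = 134
… (46 more)
The minimum is 106.
One optimal route: DC → G3 → J5 → E3 → Q9 → R4 → DC (or its reverse).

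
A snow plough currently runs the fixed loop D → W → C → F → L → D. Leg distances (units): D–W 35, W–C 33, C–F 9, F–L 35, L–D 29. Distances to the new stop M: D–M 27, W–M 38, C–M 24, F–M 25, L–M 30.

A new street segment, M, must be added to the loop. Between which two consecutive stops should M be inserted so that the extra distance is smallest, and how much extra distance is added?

Minimum extra distance: 20, inserting M between F and L.

Insertion cost between consecutive stops i–j is d(i,M) + d(M,j) − d(i,j):
  between D and W: 27 + 38 − 35 = 30
  between W and C: 38 + 24 − 33 = 29
  between C and F: 24 + 25 − 9 = 40
  between F and L: 25 + 30 − 35 = 20
  between L and D: 30 + 27 − 29 = 28
Cheapest insertion is between F and L, adding 20.
New total = 141 + 20 = 161.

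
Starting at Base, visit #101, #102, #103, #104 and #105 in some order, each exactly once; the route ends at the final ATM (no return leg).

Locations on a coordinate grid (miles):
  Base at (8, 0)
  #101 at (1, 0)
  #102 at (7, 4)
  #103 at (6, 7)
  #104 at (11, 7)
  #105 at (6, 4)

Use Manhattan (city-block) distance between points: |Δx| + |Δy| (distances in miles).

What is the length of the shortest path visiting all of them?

26 miles — the minimum one-way total.

There are 5! = 120 possible orderings.
Base→#101→#102→#103→#104→#105: 7+10+4+5+8 = 34
Base→#101→#102→#103→#105→#104: 7+10+4+3+8 = 32
Base→#101→#102→#104→#103→#105: 7+10+7+5+3 = 32
Base→#101→#102→#104→#105→#103: 7+10+7+8+3 = 35
Base→#101→#102→#105→#103→#104: 7+10+1+3+5 = 26
Base→#101→#102→#105→#104→#103: 7+10+1+8+5 = 31
Base→#101→#103→#102→#104→#105: 7+12+4+7+8 = 38
Base→#101→#103→#102→#105→#104: 7+12+4+1+8 = 32
Base→#101→#103→#104→#102→#105: 7+12+5+7+1 = 32
Base→#101→#103→#104→#105→#102: 7+12+5+8+1 = 33
Base→#101→#103→#105→#102→#104: 7+12+3+1+7 = 30
Base→#101→#103→#105→#104→#102: 7+12+3+8+7 = 37
Base→#101→#104→#102→#103→#105: 7+17+7+4+3 = 38
Base→#101→#104→#102→#105→#103: 7+17+7+1+3 = 35
… (106 more)
The minimum is 26.
One shortest path: Base → #101 → #102 → #105 → #103 → #104.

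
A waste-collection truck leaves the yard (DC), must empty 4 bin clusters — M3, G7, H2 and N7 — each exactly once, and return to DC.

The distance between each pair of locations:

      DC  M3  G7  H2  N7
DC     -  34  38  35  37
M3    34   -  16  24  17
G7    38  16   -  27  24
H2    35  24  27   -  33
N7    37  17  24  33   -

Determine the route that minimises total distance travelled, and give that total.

Minimum total distance: 132.

With 4 stops there are 4!/2 = 12 distinct round trips (a route and its reverse cost the same).
DC → M3 → G7 → H2 → N7 → DC: 34+16+27+33+37 = 147
DC → M3 → G7 → N7 → H2 → DC: 34+16+24+33+35 = 142
DC → M3 → H2 → G7 → N7 → DC: 34+24+27+24+37 = 146
DC → M3 → H2 → N7 → G7 → DC: 34+24+33+24+38 = 153
DC → M3 → N7 → G7 → H2 → DC: 34+17+24+27+35 = 137
DC → M3 → N7 → H2 → G7 → DC: 34+17+33+27+38 = 149
DC → G7 → M3 → H2 → N7 → DC: 38+16+24+33+37 = 148
DC → G7 → M3 → N7 → H2 → DC: 38+16+17+33+35 = 139
DC → G7 → H2 → M3 → N7 → DC: 38+27+24+17+37 = 143
DC → G7 → N7 → M3 → H2 → DC: 38+24+17+24+35 = 138
DC → H2 → M3 → G7 → N7 → DC: 35+24+16+24+37 = 136
DC → H2 → G7 → M3 → N7 → DC: 35+27+16+17+37 = 132
The minimum is 132.
One optimal route: DC → H2 → G7 → M3 → N7 → DC (or its reverse).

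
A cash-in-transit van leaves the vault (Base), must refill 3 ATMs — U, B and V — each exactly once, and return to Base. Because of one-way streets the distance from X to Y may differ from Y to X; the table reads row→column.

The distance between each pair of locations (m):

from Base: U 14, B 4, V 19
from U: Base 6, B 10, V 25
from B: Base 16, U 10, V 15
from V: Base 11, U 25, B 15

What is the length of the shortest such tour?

Base - U - B - V - Base: 14+10+15+11 = 50
Base - U - V - B - Base: 14+25+15+16 = 70
Base - B - U - V - Base: 4+10+25+11 = 50
Base - B - V - U - Base: 4+15+25+6 = 50
Base - V - U - B - Base: 19+25+10+16 = 70
Base - V - B - U - Base: 19+15+10+6 = 50
The minimum is 50.
One optimal route: Base → U → B → V → Base.

Shortest round trip = 50 m.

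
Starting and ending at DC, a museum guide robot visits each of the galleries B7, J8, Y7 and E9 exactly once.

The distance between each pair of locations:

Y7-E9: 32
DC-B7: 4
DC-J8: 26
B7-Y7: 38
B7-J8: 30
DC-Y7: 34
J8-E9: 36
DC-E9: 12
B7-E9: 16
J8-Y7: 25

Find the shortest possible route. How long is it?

With 4 stops there are 4!/2 = 12 distinct round trips (a route and its reverse cost the same).
DC→B7→J8→Y7→E9→DC: 4+30+25+32+12 = 103
DC→B7→J8→E9→Y7→DC: 4+30+36+32+34 = 136
DC→B7→Y7→J8→E9→DC: 4+38+25+36+12 = 115
DC→B7→Y7→E9→J8→DC: 4+38+32+36+26 = 136
DC→B7→E9→J8→Y7→DC: 4+16+36+25+34 = 115
DC→B7→E9→Y7→J8→DC: 4+16+32+25+26 = 103
DC→J8→B7→Y7→E9→DC: 26+30+38+32+12 = 138
DC→J8→B7→E9→Y7→DC: 26+30+16+32+34 = 138
DC→J8→Y7→B7→E9→DC: 26+25+38+16+12 = 117
DC→J8→E9→B7→Y7→DC: 26+36+16+38+34 = 150
DC→Y7→B7→J8→E9→DC: 34+38+30+36+12 = 150
DC→Y7→J8→B7→E9→DC: 34+25+30+16+12 = 117
The minimum is 103.
One optimal route: DC → B7 → J8 → Y7 → E9 → DC (or its reverse).

Minimum total distance: 103.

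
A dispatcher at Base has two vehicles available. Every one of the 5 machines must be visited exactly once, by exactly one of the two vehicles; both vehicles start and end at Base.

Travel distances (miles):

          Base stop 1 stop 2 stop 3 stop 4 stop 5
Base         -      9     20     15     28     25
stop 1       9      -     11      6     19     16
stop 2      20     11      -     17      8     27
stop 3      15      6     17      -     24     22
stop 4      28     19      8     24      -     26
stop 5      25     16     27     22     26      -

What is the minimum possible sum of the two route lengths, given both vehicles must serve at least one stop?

Minimum combined distance: 109 miles.

Check every non-empty split of the stops between the two vehicles; for each half take its own optimal tour:
  {stop 1} + {stop 2, stop 3, stop 4, stop 5}: 18 + 91 = 109
  {stop 2} + {stop 1, stop 3, stop 4, stop 5}: 40 + 90 = 130
  {stop 1, stop 2} + {stop 3, stop 4, stop 5}: 40 + 90 = 130
  {stop 3} + {stop 1, stop 2, stop 4, stop 5}: 30 + 79 = 109
  {stop 1, stop 3} + {stop 2, stop 4, stop 5}: 30 + 79 = 109
  {stop 2, stop 3} + {stop 1, stop 4, stop 5}: 52 + 79 = 131
  … (15 splits in total)
Best: vehicle 1 Base → stop 1 → Base = 18; vehicle 2 Base → stop 2 → stop 4 → stop 5 → stop 3 → Base = 91; combined 109.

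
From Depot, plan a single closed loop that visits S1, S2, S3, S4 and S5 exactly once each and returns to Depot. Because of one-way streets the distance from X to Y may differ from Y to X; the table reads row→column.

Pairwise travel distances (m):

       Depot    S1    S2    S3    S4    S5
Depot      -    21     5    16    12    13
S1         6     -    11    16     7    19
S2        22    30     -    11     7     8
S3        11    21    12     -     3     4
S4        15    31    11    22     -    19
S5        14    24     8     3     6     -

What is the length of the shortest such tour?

Minimum total distance: 56 m.

Depot → S1 → S2 → S3 → S4 → S5 → Depot: 21+11+11+3+19+14 = 79
Depot → S1 → S2 → S3 → S5 → S4 → Depot: 21+11+11+4+6+15 = 68
Depot → S1 → S2 → S4 → S3 → S5 → Depot: 21+11+7+22+4+14 = 79
Depot → S1 → S2 → S4 → S5 → S3 → Depot: 21+11+7+19+3+11 = 72
Depot → S1 → S2 → S5 → S3 → S4 → Depot: 21+11+8+3+3+15 = 61
Depot → S1 → S2 → S5 → S4 → S3 → Depot: 21+11+8+6+22+11 = 79
Depot → S1 → S3 → S2 → S4 → S5 → Depot: 21+16+12+7+19+14 = 89
Depot → S1 → S3 → S2 → S5 → S4 → Depot: 21+16+12+8+6+15 = 78
Depot → S1 → S3 → S4 → S2 → S5 → Depot: 21+16+3+11+8+14 = 73
Depot → S1 → S3 → S4 → S5 → S2 → Depot: 21+16+3+19+8+22 = 89
Depot → S1 → S3 → S5 → S2 → S4 → Depot: 21+16+4+8+7+15 = 71
Depot → S1 → S3 → S5 → S4 → S2 → Depot: 21+16+4+6+11+22 = 80
Depot → S1 → S4 → S2 → S3 → S5 → Depot: 21+7+11+11+4+14 = 68
Depot → S1 → S4 → S2 → S5 → S3 → Depot: 21+7+11+8+3+11 = 61
… (106 more)
Depot → S2 → S5 → S3 → S4 → S1 → Depot: 5+8+3+3+31+6 = 56  ← best
The minimum is 56.
One optimal route: Depot → S2 → S5 → S3 → S4 → S1 → Depot.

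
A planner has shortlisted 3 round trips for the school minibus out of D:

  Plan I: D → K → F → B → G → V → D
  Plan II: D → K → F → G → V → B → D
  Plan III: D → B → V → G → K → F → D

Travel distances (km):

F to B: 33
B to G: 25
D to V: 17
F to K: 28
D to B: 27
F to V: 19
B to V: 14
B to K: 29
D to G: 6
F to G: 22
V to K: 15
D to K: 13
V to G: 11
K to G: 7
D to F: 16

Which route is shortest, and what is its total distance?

103 km — Plan III is the shortest.

Plan I: 13 + 28 + 33 + 25 + 11 + 17 = 127
Plan II: 13 + 28 + 22 + 11 + 14 + 27 = 115
Plan III: 27 + 14 + 11 + 7 + 28 + 16 = 103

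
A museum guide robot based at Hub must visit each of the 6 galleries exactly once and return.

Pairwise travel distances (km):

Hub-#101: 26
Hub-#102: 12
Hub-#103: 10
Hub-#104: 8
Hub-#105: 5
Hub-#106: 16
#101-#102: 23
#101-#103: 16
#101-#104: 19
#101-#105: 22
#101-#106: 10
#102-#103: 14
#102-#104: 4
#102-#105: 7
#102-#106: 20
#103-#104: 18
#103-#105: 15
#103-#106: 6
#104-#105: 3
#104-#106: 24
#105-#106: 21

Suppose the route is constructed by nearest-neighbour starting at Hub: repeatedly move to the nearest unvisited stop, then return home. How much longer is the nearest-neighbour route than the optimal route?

Excess over optimum: 7 km.

From Hub: #105=5, #104=8, #103=10, #102=12, #106=16, #101=26 → choose #105 (5).
From #105: #104=3, #102=7, #103=15, #106=21, #101=22 → choose #104 (3).
From #104: #102=4, #103=18, #101=19, #106=24 → choose #102 (4).
From #102: #103=14, #106=20, #101=23 → choose #103 (14).
From #103: #106=6, #101=16 → choose #106 (6).
From #106: #101=10 → choose #101 (10).
NN route Hub → #105 → #104 → #102 → #103 → #106 → #101 → Hub costs 68.
Optimal: Hub → #103 → #106 → #101 → #102 → #104 → #105 → Hub costs 61 (by enumerating all 360 distinct tours).
Excess = 68 − 61 = 7.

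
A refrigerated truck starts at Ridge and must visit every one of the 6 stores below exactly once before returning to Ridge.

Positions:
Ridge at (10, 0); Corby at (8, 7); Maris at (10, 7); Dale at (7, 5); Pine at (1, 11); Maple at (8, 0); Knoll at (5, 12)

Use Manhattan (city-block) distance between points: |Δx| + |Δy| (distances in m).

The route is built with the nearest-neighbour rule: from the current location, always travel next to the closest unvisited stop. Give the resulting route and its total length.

Nearest-neighbour total = 48 m; route Ridge → Maple → Dale → Corby → Maris → Knoll → Pine → Ridge.

From Ridge: distances to unvisited — Maple=2, Maris=7, Dale=8, Corby=9, Knoll=17, Pine=20. Nearest is Maple (2).
From Maple: distances to unvisited — Dale=6, Corby=7, Maris=9, Knoll=15, Pine=18. Nearest is Dale (6).
From Dale: distances to unvisited — Corby=3, Maris=5, Knoll=9, Pine=12. Nearest is Corby (3).
From Corby: distances to unvisited — Maris=2, Knoll=8, Pine=11. Nearest is Maris (2).
From Maris: distances to unvisited — Knoll=10, Pine=13. Nearest is Knoll (10).
From Knoll: distances to unvisited — Pine=5. Nearest is Pine (5).
Return Pine→Ridge: 20.
Total = 2 + 6 + 3 + 2 + 10 + 5 + 20 = 48.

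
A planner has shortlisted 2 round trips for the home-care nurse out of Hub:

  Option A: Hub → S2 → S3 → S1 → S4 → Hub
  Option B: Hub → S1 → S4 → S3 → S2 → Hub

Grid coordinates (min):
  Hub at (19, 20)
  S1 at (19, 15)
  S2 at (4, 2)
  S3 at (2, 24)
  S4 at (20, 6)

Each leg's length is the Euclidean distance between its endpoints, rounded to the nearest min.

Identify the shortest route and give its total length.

Option A: 23 + 22 + 19 + 9 + 14 = 87
Option B: 5 + 9 + 25 + 22 + 23 = 84

Shortest is Option B, total 84 min.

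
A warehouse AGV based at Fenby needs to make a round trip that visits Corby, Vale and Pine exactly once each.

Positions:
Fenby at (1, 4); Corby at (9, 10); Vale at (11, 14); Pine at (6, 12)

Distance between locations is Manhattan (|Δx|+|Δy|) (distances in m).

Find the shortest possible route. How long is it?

Shortest round trip = 40 m.

Fenby-Corby-Vale-Pine-Fenby: 14+6+7+13 = 40
Fenby-Corby-Pine-Vale-Fenby: 14+5+7+20 = 46
Fenby-Vale-Corby-Pine-Fenby: 20+6+5+13 = 44
The minimum is 40.
One optimal route: Fenby → Corby → Vale → Pine → Fenby (or its reverse).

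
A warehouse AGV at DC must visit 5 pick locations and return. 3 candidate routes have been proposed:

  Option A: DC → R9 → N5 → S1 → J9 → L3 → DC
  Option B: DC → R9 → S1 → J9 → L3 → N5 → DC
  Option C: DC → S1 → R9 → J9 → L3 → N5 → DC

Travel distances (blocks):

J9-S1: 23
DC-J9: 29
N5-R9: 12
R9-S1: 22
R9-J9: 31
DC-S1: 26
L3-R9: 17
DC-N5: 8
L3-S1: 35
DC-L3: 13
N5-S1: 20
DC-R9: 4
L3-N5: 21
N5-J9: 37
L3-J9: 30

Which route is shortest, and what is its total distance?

Shortest is Option A, total 102 blocks.

Option A: 4 + 12 + 20 + 23 + 30 + 13 = 102
Option B: 4 + 22 + 23 + 30 + 21 + 8 = 108
Option C: 26 + 22 + 31 + 30 + 21 + 8 = 138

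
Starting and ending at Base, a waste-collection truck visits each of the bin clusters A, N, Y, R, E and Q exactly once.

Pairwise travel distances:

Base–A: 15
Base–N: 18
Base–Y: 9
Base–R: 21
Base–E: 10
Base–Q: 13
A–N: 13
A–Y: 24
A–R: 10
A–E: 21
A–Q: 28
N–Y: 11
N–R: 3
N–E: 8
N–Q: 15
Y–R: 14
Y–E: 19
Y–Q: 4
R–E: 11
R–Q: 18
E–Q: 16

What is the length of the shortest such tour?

Shortest round trip = 65.

There are 360 distinct closed tours to check (reversals are equivalent).
Base-A-N-Y-R-E-Q-Base: 15+13+11+14+11+16+13 = 93
Base-A-N-Y-R-Q-E-Base: 15+13+11+14+18+16+10 = 97
Base-A-N-Y-E-R-Q-Base: 15+13+11+19+11+18+13 = 100
Base-A-N-Y-E-Q-R-Base: 15+13+11+19+16+18+21 = 113
Base-A-N-Y-Q-R-E-Base: 15+13+11+4+18+11+10 = 82
Base-A-N-Y-Q-E-R-Base: 15+13+11+4+16+11+21 = 91
Base-A-N-R-Y-E-Q-Base: 15+13+3+14+19+16+13 = 93
Base-A-N-R-Y-Q-E-Base: 15+13+3+14+4+16+10 = 75
… (352 more)
Base-A-R-N-E-Q-Y-Base: 15+10+3+8+16+4+9 = 65  ← best
The minimum is 65.
One optimal route: Base → A → R → N → E → Q → Y → Base (or its reverse).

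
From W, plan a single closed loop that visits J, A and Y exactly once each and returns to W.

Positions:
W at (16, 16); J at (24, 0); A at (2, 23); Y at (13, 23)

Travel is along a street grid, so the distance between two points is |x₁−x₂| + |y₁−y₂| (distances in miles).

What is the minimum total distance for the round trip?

Shortest round trip = 90 miles.

There are 3 distinct closed tours to check (reversals are equivalent).
W - J - A - Y - W: 24+45+11+10 = 90
W - J - Y - A - W: 24+34+11+21 = 90
W - A - J - Y - W: 21+45+34+10 = 110
The minimum is 90.
One optimal route: W → J → A → Y → W (or its reverse).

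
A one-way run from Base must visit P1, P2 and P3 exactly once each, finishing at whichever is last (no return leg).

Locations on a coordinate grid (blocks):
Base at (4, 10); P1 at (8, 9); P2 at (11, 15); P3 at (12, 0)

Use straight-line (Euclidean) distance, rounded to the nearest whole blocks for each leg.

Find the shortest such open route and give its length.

26 blocks — the minimum one-way total.

There are 3! = 6 possible orderings.
Base→P1→P2→P3: 4+7+15 = 26
Base→P1→P3→P2: 4+10+15 = 29
Base→P2→P1→P3: 9+7+10 = 26
Base→P2→P3→P1: 9+15+10 = 34
Base→P3→P1→P2: 13+10+7 = 30
Base→P3→P2→P1: 13+15+7 = 35
The minimum is 26.
One shortest path: Base → P1 → P2 → P3.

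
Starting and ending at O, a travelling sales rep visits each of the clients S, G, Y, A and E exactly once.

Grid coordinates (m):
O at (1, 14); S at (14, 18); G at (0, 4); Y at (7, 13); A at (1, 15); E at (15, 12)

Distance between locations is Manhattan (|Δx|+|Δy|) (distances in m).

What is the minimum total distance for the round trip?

O → S → G → Y → A → E → O: 17+28+16+8+17+16 = 102
O → S → G → Y → E → A → O: 17+28+16+9+17+1 = 88
O → S → G → A → Y → E → O: 17+28+12+8+9+16 = 90
O → S → G → A → E → Y → O: 17+28+12+17+9+7 = 90
O → S → G → E → Y → A → O: 17+28+23+9+8+1 = 86
O → S → G → E → A → Y → O: 17+28+23+17+8+7 = 100
O → S → Y → G → A → E → O: 17+12+16+12+17+16 = 90
O → S → Y → G → E → A → O: 17+12+16+23+17+1 = 86
O → S → Y → A → G → E → O: 17+12+8+12+23+16 = 88
O → S → Y → A → E → G → O: 17+12+8+17+23+11 = 88
O → S → Y → E → G → A → O: 17+12+9+23+12+1 = 74
O → S → Y → E → A → G → O: 17+12+9+17+12+11 = 78
O → S → A → G → Y → E → O: 17+16+12+16+9+16 = 86
O → S → A → G → E → Y → O: 17+16+12+23+9+7 = 84
… (46 more)
O → G → Y → E → S → A → O: 11+16+9+7+16+1 = 60  ← best
The minimum is 60.
One optimal route: O → G → Y → E → S → A → O (or its reverse).

Shortest round trip = 60 m.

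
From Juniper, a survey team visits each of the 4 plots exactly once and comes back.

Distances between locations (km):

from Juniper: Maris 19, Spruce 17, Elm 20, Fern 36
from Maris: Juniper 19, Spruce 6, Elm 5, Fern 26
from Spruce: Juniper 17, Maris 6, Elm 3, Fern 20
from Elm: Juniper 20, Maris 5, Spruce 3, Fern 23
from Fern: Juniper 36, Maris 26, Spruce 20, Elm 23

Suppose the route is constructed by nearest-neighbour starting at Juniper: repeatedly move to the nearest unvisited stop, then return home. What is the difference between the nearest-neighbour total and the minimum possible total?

Juniper: Spruce=17, Maris=19, Elm=20, Fern=36 ⇒ Spruce
Spruce: Elm=3, Maris=6, Fern=20 ⇒ Elm
Elm: Maris=5, Fern=23 ⇒ Maris
Maris: Fern=26 ⇒ Fern
NN route Juniper → Spruce → Elm → Maris → Fern → Juniper costs 87.
Optimal: Juniper → Maris → Elm → Spruce → Fern → Juniper costs 83 (by enumerating all 12 distinct tours).
Excess = 87 − 83 = 4.

The nearest-neighbour route is 4 km longer than optimal.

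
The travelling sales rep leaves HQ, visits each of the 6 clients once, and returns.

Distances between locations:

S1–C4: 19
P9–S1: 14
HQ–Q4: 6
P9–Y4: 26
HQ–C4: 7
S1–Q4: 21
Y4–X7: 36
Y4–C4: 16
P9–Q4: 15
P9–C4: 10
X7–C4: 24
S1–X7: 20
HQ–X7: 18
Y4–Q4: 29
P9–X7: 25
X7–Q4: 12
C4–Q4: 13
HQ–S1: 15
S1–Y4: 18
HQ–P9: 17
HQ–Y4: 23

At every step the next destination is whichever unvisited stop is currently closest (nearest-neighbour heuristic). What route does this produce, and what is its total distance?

Total distance 101 via the nearest-neighbour route HQ → Q4 → X7 → S1 → P9 → C4 → Y4 → HQ.

HQ → [Q4:6 / C4:7 / S1:15 / P9:17 / X7:18 / Y4:23] → Q4 (6)
Q4 → [X7:12 / C4:13 / P9:15 / S1:21 / Y4:29] → X7 (12)
X7 → [S1:20 / C4:24 / P9:25 / Y4:36] → S1 (20)
S1 → [P9:14 / Y4:18 / C4:19] → P9 (14)
P9 → [C4:10 / Y4:26] → C4 (10)
C4 → [Y4:16] → Y4 (16)
Return Y4→HQ: 23.
Total = 6 + 12 + 20 + 14 + 10 + 16 + 23 = 101.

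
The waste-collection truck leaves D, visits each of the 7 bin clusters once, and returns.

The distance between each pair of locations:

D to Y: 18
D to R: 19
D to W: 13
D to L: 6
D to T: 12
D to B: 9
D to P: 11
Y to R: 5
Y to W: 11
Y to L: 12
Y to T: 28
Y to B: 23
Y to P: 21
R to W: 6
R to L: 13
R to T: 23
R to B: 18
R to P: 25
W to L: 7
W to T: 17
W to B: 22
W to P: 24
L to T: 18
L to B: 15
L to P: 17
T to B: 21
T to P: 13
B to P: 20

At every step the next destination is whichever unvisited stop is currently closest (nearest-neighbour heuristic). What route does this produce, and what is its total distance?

88 along D → L → W → R → Y → P → T → B → D.

At D the remaining stops are L 6, B 9, P 11, T 12, W 13, Y 18, R 19; go to L.
At L the remaining stops are W 7, Y 12, R 13, B 15, P 17, T 18; go to W.
At W the remaining stops are R 6, Y 11, T 17, B 22, P 24; go to R.
At R the remaining stops are Y 5, B 18, T 23, P 25; go to Y.
At Y the remaining stops are P 21, B 23, T 28; go to P.
At P the remaining stops are T 13, B 20; go to T.
At T the remaining stops are B 21; go to B.
Return B→D: 9.
Total = 6 + 7 + 6 + 5 + 21 + 13 + 21 + 9 = 88.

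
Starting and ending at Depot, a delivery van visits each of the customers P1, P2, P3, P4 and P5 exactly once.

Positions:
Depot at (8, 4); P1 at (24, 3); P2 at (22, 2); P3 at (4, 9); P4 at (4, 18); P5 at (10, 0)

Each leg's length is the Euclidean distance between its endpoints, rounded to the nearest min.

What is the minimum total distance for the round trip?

There are 60 distinct closed tours to check (reversals are equivalent).
Depot → P1 → P2 → P3 → P4 → P5 → Depot: 16+2+19+9+19+4 = 69
Depot → P1 → P2 → P3 → P5 → P4 → Depot: 16+2+19+11+19+15 = 82
Depot → P1 → P2 → P4 → P3 → P5 → Depot: 16+2+24+9+11+4 = 66
Depot → P1 → P2 → P4 → P5 → P3 → Depot: 16+2+24+19+11+6 = 78
Depot → P1 → P2 → P5 → P3 → P4 → Depot: 16+2+12+11+9+15 = 65
Depot → P1 → P2 → P5 → P4 → P3 → Depot: 16+2+12+19+9+6 = 64
Depot → P1 → P3 → P2 → P4 → P5 → Depot: 16+21+19+24+19+4 = 103
Depot → P1 → P3 → P2 → P5 → P4 → Depot: 16+21+19+12+19+15 = 102
Depot → P1 → P3 → P4 → P2 → P5 → Depot: 16+21+9+24+12+4 = 86
Depot → P1 → P3 → P4 → P5 → P2 → Depot: 16+21+9+19+12+14 = 91
Depot → P1 → P3 → P5 → P2 → P4 → Depot: 16+21+11+12+24+15 = 99
Depot → P1 → P3 → P5 → P4 → P2 → Depot: 16+21+11+19+24+14 = 105
Depot → P1 → P4 → P2 → P3 → P5 → Depot: 16+25+24+19+11+4 = 99
Depot → P1 → P4 → P2 → P5 → P3 → Depot: 16+25+24+12+11+6 = 94
… (46 more)
Depot → P3 → P4 → P1 → P2 → P5 → Depot: 6+9+25+2+12+4 = 58  ← best
The minimum is 58.
One optimal route: Depot → P3 → P4 → P1 → P2 → P5 → Depot (or its reverse).

Minimum total distance: 58 min.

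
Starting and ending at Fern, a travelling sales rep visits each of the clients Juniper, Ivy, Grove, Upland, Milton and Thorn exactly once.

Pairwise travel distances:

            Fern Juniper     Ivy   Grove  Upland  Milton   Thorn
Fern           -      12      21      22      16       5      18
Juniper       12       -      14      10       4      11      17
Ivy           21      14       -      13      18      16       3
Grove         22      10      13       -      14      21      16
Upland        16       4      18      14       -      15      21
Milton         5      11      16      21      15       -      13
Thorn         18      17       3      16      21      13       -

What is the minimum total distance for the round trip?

Minimum total distance: 64.

Fern - Juniper - Ivy - Grove - Upland - Milton - Thorn - Fern: 12+14+13+14+15+13+18 = 99
Fern - Juniper - Ivy - Grove - Upland - Thorn - Milton - Fern: 12+14+13+14+21+13+5 = 92
Fern - Juniper - Ivy - Grove - Milton - Upland - Thorn - Fern: 12+14+13+21+15+21+18 = 114
Fern - Juniper - Ivy - Grove - Milton - Thorn - Upland - Fern: 12+14+13+21+13+21+16 = 110
Fern - Juniper - Ivy - Grove - Thorn - Upland - Milton - Fern: 12+14+13+16+21+15+5 = 96
Fern - Juniper - Ivy - Grove - Thorn - Milton - Upland - Fern: 12+14+13+16+13+15+16 = 99
Fern - Juniper - Ivy - Upland - Grove - Milton - Thorn - Fern: 12+14+18+14+21+13+18 = 110
Fern - Juniper - Ivy - Upland - Grove - Thorn - Milton - Fern: 12+14+18+14+16+13+5 = 92
… (352 more)
Fern - Juniper - Upland - Grove - Ivy - Thorn - Milton - Fern: 12+4+14+13+3+13+5 = 64  ← best
The minimum is 64.
One optimal route: Fern → Juniper → Upland → Grove → Ivy → Thorn → Milton → Fern (or its reverse).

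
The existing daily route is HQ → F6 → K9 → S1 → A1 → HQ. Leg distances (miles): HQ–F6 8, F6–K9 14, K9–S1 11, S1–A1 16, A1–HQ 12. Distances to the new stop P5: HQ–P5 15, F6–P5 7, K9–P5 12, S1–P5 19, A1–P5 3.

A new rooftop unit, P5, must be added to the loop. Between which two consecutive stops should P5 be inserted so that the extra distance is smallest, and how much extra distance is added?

+5 miles — insert P5 between F6 and K9.

Insertion cost between consecutive stops i–j is d(i,P5) + d(P5,j) − d(i,j):
  between HQ and F6: 15 + 7 − 8 = 14
  between F6 and K9: 7 + 12 − 14 = 5
  between K9 and S1: 12 + 19 − 11 = 20
  between S1 and A1: 19 + 3 − 16 = 6
  between A1 and HQ: 3 + 15 − 12 = 6
Cheapest insertion is between F6 and K9, adding 5.
New total = 61 + 5 = 66.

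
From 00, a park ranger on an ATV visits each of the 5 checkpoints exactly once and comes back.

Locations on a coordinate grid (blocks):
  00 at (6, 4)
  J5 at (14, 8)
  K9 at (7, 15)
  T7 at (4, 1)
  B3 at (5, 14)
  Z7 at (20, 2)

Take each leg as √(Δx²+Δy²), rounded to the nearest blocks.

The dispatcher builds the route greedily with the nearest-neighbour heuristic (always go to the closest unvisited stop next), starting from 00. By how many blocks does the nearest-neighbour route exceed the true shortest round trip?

Excess over optimum: 4 blocks.

From 00: T7=4, J5=9, B3=10, K9=11, Z7=14 → choose T7 (4).
From T7: J5=12, B3=13, K9=14, Z7=16 → choose J5 (12).
From J5: Z7=8, K9=10, B3=11 → choose Z7 (8).
From Z7: K9=18, B3=19 → choose K9 (18).
From K9: B3=2 → choose B3 (2).
NN route 00 → T7 → J5 → Z7 → K9 → B3 → 00 costs 54.
Optimal: 00 → T7 → Z7 → J5 → K9 → B3 → 00 costs 50 (by enumerating all 60 distinct tours).
Excess = 54 − 50 = 4.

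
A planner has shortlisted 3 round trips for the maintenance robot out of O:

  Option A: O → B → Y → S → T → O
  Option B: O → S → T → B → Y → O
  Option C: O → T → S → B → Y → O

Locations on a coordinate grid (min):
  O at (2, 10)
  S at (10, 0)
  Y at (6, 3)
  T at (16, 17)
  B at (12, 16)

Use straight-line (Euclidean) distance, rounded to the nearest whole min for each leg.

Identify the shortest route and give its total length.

Shortest is Option B, total 57 min.

Option A: 12 + 14 + 5 + 18 + 16 = 65
Option B: 13 + 18 + 4 + 14 + 8 = 57
Option C: 16 + 18 + 16 + 14 + 8 = 72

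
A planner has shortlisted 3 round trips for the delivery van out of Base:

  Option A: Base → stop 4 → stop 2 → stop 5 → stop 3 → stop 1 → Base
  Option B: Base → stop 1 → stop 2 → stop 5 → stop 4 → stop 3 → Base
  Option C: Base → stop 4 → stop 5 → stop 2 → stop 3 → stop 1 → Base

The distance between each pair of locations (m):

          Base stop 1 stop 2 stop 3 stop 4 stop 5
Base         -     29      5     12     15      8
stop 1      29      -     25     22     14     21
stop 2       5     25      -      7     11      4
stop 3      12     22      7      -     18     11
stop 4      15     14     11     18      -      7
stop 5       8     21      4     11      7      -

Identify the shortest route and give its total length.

Option A: 15 + 11 + 4 + 11 + 22 + 29 = 92
Option B: 29 + 25 + 4 + 7 + 18 + 12 = 95
Option C: 15 + 7 + 4 + 7 + 22 + 29 = 84

84 m — Option C is the shortest.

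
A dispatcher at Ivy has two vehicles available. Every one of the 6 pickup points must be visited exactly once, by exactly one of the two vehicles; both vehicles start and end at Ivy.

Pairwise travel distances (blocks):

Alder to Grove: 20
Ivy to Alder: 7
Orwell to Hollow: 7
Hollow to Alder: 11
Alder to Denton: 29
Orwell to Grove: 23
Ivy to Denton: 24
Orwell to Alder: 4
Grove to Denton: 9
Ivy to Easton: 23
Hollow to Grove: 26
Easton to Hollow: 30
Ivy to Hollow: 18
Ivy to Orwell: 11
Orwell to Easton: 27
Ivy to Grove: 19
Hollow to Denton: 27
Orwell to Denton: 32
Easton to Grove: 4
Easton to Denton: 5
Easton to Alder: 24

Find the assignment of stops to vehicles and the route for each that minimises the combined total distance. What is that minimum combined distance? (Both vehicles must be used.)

Try each way of splitting the stops between the two vehicles (each non-empty) and, for each split, find the best tour for each vehicle:
  {Orwell} + {Easton, Hollow, Alder, Grove, Denton}: 22 + 73 = 95
  {Easton} + {Orwell, Hollow, Alder, Grove, Denton}: 46 + 73 = 119
  {Orwell, Easton} + {Hollow, Alder, Grove, Denton}: 61 + 73 = 134
  {Hollow} + {Orwell, Easton, Alder, Grove, Denton}: 36 + 67 = 103
  {Orwell, Hollow} + {Easton, Alder, Grove, Denton}: 36 + 60 = 96
  {Easton, Hollow} + {Orwell, Alder, Grove, Denton}: 71 + 67 = 138
  … (31 splits in total)
  {Alder} + {Orwell, Easton, Hollow, Grove, Denton}: 14 + 73 = 87  ← best
Best: vehicle 1 Ivy → Alder → Ivy = 14; vehicle 2 Ivy → Orwell → Hollow → Denton → Easton → Grove → Ivy = 73; combined 87.

87 blocks — the smallest possible combined total.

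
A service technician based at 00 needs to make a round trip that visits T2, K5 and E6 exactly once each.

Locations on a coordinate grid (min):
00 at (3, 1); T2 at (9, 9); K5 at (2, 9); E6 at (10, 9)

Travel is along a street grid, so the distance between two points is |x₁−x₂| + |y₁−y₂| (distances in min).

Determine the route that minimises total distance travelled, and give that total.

With 3 stops there are 3!/2 = 3 distinct round trips (a route and its reverse cost the same).
00 → T2 → K5 → E6 → 00: 14+7+8+15 = 44
00 → T2 → E6 → K5 → 00: 14+1+8+9 = 32
00 → K5 → T2 → E6 → 00: 9+7+1+15 = 32
The minimum is 32.
One optimal route: 00 → T2 → E6 → K5 → 00 (or its reverse).

32 min — the shortest possible round trip.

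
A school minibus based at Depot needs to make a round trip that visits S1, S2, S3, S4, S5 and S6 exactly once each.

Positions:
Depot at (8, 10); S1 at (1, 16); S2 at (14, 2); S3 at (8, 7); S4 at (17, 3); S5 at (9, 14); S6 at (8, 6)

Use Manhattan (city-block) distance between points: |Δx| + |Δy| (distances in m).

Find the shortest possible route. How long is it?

60 m — the shortest possible round trip.

With 6 stops there are 6!/2 = 360 distinct round trips (a route and its reverse cost the same).
Depot-S1-S2-S3-S4-S5-S6-Depot: 13+27+11+13+19+9+4 = 96
Depot-S1-S2-S3-S4-S6-S5-Depot: 13+27+11+13+12+9+5 = 90
Depot-S1-S2-S3-S5-S4-S6-Depot: 13+27+11+8+19+12+4 = 94
Depot-S1-S2-S3-S5-S6-S4-Depot: 13+27+11+8+9+12+16 = 96
Depot-S1-S2-S3-S6-S4-S5-Depot: 13+27+11+1+12+19+5 = 88
Depot-S1-S2-S3-S6-S5-S4-Depot: 13+27+11+1+9+19+16 = 96
Depot-S1-S2-S4-S3-S5-S6-Depot: 13+27+4+13+8+9+4 = 78
Depot-S1-S2-S4-S3-S6-S5-Depot: 13+27+4+13+1+9+5 = 72
… (352 more)
Depot-S1-S5-S2-S4-S6-S3-Depot: 13+10+17+4+12+1+3 = 60  ← best
The minimum is 60.
One optimal route: Depot → S1 → S5 → S2 → S4 → S6 → S3 → Depot (or its reverse).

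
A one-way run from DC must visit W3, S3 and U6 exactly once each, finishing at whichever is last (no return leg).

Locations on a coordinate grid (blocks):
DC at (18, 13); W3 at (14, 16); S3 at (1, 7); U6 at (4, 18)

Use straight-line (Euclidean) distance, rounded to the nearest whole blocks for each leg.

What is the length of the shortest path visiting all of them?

26 blocks — the minimum one-way total.

There are 3! = 6 possible orderings.
DC - W3 - S3 - U6: 5+16+11 = 32
DC - W3 - U6 - S3: 5+10+11 = 26
DC - S3 - W3 - U6: 18+16+10 = 44
DC - S3 - U6 - W3: 18+11+10 = 39
DC - U6 - W3 - S3: 15+10+16 = 41
DC - U6 - S3 - W3: 15+11+16 = 42
The minimum is 26.
One shortest path: DC → W3 → U6 → S3.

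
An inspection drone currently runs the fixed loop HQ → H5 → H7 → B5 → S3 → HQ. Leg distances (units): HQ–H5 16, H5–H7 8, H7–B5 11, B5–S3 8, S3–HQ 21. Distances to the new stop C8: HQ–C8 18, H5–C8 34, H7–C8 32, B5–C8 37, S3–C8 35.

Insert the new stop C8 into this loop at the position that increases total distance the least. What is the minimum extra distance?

Minimum extra distance: 32, inserting C8 between S3 and HQ.

Insertion cost between consecutive stops i–j is d(i,C8) + d(C8,j) − d(i,j):
  between HQ and H5: 18 + 34 − 16 = 36
  between H5 and H7: 34 + 32 − 8 = 58
  between H7 and B5: 32 + 37 − 11 = 58
  between B5 and S3: 37 + 35 − 8 = 64
  between S3 and HQ: 35 + 18 − 21 = 32
Cheapest insertion is between S3 and HQ, adding 32.
New total = 64 + 32 = 96.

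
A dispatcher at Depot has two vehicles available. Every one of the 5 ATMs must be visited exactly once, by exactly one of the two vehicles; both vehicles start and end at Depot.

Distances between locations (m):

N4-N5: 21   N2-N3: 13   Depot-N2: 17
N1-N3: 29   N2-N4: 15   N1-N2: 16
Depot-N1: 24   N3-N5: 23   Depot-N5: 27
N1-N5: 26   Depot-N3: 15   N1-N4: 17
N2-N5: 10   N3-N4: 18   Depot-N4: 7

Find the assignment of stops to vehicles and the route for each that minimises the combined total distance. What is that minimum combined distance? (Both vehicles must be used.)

Try each way of splitting the stops between the two vehicles (each non-empty) and, for each split, find the best tour for each vehicle:
  {N1} + {N2, N3, N4, N5}: 48 + 66 = 114
  {N2} + {N1, N3, N4, N5}: 34 + 88 = 122
  {N1, N2} + {N3, N4, N5}: 57 + 66 = 123
  {N3} + {N1, N2, N4, N5}: 30 + 77 = 107
  {N1, N3} + {N2, N4, N5}: 68 + 55 = 123
  {N2, N3} + {N1, N4, N5}: 45 + 77 = 122
  … (15 splits in total)
  {N4} + {N1, N2, N3, N5}: 14 + 88 = 102  ← best
Best: vehicle 1 Depot → N4 → Depot = 14; vehicle 2 Depot → N1 → N2 → N5 → N3 → Depot = 88; combined 102.

Minimum combined distance: 102 m.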